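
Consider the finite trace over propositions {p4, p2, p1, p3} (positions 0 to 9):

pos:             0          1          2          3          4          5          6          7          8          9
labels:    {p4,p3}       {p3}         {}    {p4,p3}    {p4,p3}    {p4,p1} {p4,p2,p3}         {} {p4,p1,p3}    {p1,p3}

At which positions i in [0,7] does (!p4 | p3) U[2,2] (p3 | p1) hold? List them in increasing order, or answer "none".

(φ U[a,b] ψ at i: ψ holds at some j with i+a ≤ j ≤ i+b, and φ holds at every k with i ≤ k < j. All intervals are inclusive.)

1, 2, 3, 6, 7

Evaluate at each i in [0,7]:
  i=0: ✗ (no rhs in [2,2])
  i=1: ✓ (rhs at j=3; lhs holds on [1,2])
  i=2: ✓ (rhs at j=4; lhs holds on [2,3])
  i=3: ✓ (rhs at j=5; lhs holds on [3,4])
  i=4: ✗ (lhs fails at k=5 before rhs at j=6)
  i=5: ✗ (no rhs in [7,7])
  i=6: ✓ (rhs at j=8; lhs holds on [6,7])
  i=7: ✓ (rhs at j=9; lhs holds on [7,8])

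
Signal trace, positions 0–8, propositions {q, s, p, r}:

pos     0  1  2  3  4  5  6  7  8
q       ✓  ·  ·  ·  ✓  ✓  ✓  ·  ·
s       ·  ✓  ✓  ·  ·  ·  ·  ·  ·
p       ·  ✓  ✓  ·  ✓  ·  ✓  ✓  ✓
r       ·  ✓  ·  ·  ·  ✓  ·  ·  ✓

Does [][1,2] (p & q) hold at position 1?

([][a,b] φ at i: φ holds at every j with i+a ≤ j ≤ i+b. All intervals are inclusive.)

Does not hold

Check (p & q) at every j in [2,3]:
  j=2: false
  j=3: false
Fails at j=2 → formula fails.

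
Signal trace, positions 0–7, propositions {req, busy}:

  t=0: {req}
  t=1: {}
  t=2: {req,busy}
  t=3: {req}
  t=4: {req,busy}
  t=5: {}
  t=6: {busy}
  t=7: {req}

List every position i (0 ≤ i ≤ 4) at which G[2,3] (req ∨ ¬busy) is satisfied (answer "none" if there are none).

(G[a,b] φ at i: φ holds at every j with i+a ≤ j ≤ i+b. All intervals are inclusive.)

0, 1, 2

Evaluate at each i in [0,4]:
  i=0: ✓ (all of [2,3])
  i=1: ✓ (all of [3,4])
  i=2: ✓ (all of [4,5])
  i=3: ✗ (fails at j=6)
  i=4: ✗ (fails at j=6)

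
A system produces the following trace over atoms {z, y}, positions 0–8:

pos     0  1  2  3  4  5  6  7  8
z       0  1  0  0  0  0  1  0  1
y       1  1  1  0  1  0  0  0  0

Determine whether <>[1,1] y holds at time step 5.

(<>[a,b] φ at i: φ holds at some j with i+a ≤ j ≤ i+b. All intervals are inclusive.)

False

Check y at each j in [6,6]:
  j=6: false
No position in the window satisfies it → formula fails.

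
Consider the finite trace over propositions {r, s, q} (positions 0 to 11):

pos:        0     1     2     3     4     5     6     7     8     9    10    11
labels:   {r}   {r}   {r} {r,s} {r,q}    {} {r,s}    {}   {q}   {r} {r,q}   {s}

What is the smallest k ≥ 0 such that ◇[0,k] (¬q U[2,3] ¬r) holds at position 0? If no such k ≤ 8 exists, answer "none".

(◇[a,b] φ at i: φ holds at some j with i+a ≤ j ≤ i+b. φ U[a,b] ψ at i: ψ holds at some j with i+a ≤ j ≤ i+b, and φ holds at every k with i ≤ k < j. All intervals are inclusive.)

5

Scan j = 0,1,… for (¬q U[2,3] ¬r):
  j=0: fails
  j=1: fails
  j=2: fails
  j=3: fails
  j=4: fails
  j=5: holds
First hit at j=5, so smallest k = 5-0 = 5.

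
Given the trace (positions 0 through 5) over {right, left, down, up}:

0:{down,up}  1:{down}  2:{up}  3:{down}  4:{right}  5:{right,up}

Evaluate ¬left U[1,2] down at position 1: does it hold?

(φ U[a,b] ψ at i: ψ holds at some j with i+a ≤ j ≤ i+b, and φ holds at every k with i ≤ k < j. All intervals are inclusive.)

Yes

Need some j in [2,3] with down, and ¬left at every k in [1,j-1].
  j=2: down false.
  j=3: down holds; ¬left holds at every k in [1,2] → satisfied.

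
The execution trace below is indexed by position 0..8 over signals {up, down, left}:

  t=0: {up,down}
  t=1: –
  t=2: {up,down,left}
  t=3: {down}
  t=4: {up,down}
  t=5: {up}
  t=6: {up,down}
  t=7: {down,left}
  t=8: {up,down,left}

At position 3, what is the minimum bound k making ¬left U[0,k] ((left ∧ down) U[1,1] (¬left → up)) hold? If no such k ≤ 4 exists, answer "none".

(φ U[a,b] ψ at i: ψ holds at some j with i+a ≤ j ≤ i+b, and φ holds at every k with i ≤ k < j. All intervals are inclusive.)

4

Need earliest j ≥ 3 with ((left ∧ down) U[1,1] (¬left → up)), and ¬left at every k in [3,j-1].
  j=3: rhs fails.
  j=4: rhs fails.
  j=5: rhs fails.
  j=6: rhs fails.
  j=7: rhs holds; lhs holds on [3,6]. k = 4.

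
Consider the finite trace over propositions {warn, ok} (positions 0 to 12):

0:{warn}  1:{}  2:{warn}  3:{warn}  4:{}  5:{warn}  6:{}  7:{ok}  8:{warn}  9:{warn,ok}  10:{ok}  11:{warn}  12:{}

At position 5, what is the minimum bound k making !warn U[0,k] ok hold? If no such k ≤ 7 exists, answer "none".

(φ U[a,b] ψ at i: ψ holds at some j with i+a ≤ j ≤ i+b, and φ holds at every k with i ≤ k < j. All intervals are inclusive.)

Need earliest j ≥ 5 with ok, and !warn at every k in [5,j-1].
  j=5: rhs fails.
  j=6: rhs fails.
  j=7: rhs holds but lhs fails at k=5.
  j=8: rhs fails.
  j=9: rhs holds but lhs fails at k=5.
  j=10: rhs holds but lhs fails at k=5.
  j=11: rhs fails.
  j=12: rhs fails.
No witness within the range → none.

none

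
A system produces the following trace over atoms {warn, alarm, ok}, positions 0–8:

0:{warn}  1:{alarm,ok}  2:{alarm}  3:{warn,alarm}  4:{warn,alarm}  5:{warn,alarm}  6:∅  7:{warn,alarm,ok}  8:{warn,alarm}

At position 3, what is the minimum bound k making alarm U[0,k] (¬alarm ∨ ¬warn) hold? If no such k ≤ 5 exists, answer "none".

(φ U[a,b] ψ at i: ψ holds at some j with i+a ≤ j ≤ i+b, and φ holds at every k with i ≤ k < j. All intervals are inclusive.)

3

Need earliest j ≥ 3 with (¬alarm ∨ ¬warn), and alarm at every k in [3,j-1].
  j=3: rhs fails.
  j=4: rhs fails.
  j=5: rhs fails.
  j=6: rhs holds; lhs holds on [3,5]. k = 3.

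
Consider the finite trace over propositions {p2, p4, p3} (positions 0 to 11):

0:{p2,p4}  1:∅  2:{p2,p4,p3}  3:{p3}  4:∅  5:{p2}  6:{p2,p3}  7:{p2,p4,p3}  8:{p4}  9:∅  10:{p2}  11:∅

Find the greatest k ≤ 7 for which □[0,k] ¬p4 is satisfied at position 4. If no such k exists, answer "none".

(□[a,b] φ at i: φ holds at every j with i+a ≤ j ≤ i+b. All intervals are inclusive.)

¬p4 must hold from j=4 onward; find where it first fails.
  j=4: holds
  j=5: holds
  j=6: holds
  j=7: fails
Holds on [4,6], so largest k = 2.

2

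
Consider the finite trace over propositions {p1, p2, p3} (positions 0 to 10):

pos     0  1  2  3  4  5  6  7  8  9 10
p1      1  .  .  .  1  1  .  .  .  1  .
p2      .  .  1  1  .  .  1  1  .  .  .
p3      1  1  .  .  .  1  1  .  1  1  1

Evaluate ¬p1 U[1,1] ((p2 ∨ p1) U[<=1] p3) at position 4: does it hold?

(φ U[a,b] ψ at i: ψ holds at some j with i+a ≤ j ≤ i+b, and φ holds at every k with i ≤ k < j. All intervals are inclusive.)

Need some j in [5,5] with ((p2 ∨ p1) U[<=1] p3), and ¬p1 at every k in [4,j-1].
  j=5: ((p2 ∨ p1) U[<=1] p3) holds, but ¬p1 fails at k=4 → not this j.
No j in the window works → until fails.

False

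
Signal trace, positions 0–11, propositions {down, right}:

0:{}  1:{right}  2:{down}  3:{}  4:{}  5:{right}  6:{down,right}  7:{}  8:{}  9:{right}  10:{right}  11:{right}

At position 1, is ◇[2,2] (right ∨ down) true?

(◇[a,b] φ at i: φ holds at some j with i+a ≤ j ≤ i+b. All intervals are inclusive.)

Check (right ∨ down) at each j in [3,3]:
  j=3: false
No position in the window satisfies it → formula fails.

No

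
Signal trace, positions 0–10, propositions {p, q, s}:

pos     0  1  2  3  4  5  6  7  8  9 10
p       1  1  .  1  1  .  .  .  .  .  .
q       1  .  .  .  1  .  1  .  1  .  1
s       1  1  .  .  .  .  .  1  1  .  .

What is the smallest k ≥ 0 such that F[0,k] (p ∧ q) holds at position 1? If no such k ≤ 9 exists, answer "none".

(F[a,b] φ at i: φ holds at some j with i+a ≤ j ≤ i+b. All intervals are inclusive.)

3

Scan j = 1,2,… for (p ∧ q):
  j=1: fails
  j=2: fails
  j=3: fails
  j=4: holds
First hit at j=4, so smallest k = 4-1 = 3.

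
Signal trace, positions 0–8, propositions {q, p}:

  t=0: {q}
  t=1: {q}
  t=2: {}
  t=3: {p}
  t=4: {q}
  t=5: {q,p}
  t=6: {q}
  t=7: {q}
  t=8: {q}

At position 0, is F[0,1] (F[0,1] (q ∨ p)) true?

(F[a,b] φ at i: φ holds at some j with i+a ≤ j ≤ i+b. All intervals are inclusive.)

Holds

Check F[0,1] (q ∨ p) at each j in [0,1]:
  j=0: holds (witness at 0)
  j=1: holds (witness at 1)
Found at j=0 → formula holds.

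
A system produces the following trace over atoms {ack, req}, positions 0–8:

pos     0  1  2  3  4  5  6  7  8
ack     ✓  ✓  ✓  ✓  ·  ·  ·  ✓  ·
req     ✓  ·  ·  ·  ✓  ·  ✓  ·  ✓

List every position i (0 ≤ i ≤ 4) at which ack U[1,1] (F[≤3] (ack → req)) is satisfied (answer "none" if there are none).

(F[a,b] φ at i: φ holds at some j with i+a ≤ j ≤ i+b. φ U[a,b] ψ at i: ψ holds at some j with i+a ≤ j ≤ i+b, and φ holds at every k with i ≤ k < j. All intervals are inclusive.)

Evaluate at each i in [0,4]:
  i=0: ✓ (rhs at j=1; lhs holds on [0,0])
  i=1: ✓ (rhs at j=2; lhs holds on [1,1])
  i=2: ✓ (rhs at j=3; lhs holds on [2,2])
  i=3: ✓ (rhs at j=4; lhs holds on [3,3])
  i=4: ✗ (lhs fails at k=4 before rhs at j=5)

0, 1, 2, 3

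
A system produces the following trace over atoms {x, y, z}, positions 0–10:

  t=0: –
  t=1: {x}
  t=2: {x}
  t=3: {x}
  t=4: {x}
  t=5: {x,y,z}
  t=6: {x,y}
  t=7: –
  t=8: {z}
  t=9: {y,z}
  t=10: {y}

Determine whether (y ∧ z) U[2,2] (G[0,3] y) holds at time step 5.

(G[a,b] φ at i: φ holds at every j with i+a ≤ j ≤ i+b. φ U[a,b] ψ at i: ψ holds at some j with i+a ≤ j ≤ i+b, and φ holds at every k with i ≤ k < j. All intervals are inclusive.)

False

Need some j in [7,7] with G[0,3] y, and (y ∧ z) at every k in [5,j-1].
  j=7: G[0,3] y — fails at 7.
No j in the window works → until fails.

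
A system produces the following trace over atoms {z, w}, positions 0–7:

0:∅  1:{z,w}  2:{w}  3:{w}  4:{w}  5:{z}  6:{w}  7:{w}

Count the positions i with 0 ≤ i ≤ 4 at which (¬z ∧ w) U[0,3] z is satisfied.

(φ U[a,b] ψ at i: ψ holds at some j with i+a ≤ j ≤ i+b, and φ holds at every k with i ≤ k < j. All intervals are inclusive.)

4

Evaluate at each i in [0,4]:
  i=0: ✗ (lhs fails at k=0 before rhs at j=1)
  i=1: ✓ (rhs at j=1)
  i=2: ✓ (rhs at j=5; lhs holds on [2,4])
  i=3: ✓ (rhs at j=5; lhs holds on [3,4])
  i=4: ✓ (rhs at j=5; lhs holds on [4,4])
Positions where it holds: {1, 2, 3, 4} → 4.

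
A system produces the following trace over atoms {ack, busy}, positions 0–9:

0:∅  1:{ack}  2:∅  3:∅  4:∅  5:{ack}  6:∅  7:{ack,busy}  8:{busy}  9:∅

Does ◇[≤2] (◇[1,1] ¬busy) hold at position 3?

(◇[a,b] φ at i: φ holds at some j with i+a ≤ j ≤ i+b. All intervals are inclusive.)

True

Check ◇[1,1] ¬busy at each j in [3,5]:
  j=3: holds (witness at 4)
  j=4: holds (witness at 5)
  j=5: holds (witness at 6)
Found at j=3 → formula holds.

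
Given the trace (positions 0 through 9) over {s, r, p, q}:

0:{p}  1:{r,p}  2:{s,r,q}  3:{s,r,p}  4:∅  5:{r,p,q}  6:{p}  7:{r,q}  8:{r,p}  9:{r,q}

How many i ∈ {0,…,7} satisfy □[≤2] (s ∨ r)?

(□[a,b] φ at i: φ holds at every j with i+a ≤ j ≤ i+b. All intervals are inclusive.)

2

Evaluate at each i in [0,7]:
  i=0: ✗ (fails at j=0)
  i=1: ✓ (all of [1,3])
  i=2: ✗ (fails at j=4)
  i=3: ✗ (fails at j=4)
  i=4: ✗ (fails at j=4)
  i=5: ✗ (fails at j=6)
  i=6: ✗ (fails at j=6)
  i=7: ✓ (all of [7,9])
Positions where it holds: {1, 7} → 2.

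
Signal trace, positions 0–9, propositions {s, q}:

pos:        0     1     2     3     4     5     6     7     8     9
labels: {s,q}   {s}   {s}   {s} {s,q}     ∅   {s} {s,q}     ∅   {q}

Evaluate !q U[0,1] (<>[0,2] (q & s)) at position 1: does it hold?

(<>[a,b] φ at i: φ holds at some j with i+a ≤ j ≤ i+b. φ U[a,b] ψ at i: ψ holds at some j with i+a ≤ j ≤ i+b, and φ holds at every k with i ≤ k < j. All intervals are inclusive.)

Need some j in [1,2] with <>[0,2] (q & s), and !q at every k in [1,j-1].
  j=1: <>[0,2] (q & s) — fails (none in [1,3]).
  j=2: <>[0,2] (q & s) holds; !q holds at every k in [1,1] → satisfied.

Yes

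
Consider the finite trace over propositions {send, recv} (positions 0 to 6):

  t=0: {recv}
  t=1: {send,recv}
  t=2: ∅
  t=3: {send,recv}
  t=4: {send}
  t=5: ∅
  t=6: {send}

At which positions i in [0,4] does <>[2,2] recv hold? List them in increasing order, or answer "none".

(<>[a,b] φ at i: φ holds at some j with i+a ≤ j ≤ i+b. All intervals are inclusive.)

Evaluate at each i in [0,4]:
  i=0: ✗ (none in [2,2])
  i=1: ✓ (witness j=3)
  i=2: ✗ (none in [4,4])
  i=3: ✗ (none in [5,5])
  i=4: ✗ (none in [6,6])

1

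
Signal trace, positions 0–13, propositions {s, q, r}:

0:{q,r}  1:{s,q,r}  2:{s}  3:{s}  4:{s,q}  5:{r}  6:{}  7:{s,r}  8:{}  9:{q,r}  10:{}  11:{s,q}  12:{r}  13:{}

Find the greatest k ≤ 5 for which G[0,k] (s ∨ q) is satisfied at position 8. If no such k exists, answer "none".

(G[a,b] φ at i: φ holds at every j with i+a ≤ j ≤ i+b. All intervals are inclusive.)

(s ∨ q) must hold from j=8 onward; find where it first fails.
  j=8: fails → no k works.

none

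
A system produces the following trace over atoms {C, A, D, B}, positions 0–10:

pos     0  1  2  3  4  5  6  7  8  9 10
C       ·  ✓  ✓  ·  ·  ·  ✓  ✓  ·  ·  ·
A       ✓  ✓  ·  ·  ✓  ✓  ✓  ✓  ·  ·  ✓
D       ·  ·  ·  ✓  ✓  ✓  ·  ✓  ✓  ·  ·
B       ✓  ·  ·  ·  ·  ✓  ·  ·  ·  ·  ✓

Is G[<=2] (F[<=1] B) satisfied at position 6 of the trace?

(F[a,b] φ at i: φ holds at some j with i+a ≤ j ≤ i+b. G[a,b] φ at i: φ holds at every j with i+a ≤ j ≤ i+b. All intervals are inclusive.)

Check F[<=1] B at every j in [6,8]:
  j=6: fails (none in [6,7])
  j=7: fails (none in [7,8])
  j=8: fails (none in [8,9])
Fails at j=6 → formula fails.

Does not hold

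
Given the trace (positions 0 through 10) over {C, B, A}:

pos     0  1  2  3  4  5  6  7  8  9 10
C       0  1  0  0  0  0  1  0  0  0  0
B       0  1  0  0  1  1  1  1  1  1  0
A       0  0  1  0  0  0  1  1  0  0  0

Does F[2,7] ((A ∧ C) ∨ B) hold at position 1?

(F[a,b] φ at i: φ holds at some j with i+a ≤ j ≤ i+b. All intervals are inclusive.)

Holds

Check ((A ∧ C) ∨ B) at each j in [3,8]:
  j=3: false
  j=4: true
  j=5: true
  j=6: true
  j=7: true
  j=8: true
Found at j=4 → formula holds.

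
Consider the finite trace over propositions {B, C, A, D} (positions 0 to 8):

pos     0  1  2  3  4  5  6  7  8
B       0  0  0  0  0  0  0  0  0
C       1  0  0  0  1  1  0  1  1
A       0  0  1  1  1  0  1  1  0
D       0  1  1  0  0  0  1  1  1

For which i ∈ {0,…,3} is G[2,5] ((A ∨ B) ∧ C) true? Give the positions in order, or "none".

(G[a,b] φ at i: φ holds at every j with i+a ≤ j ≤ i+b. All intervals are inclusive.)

Evaluate at each i in [0,3]:
  i=0: ✗ (fails at j=2)
  i=1: ✗ (fails at j=3)
  i=2: ✗ (fails at j=5)
  i=3: ✗ (fails at j=5)

none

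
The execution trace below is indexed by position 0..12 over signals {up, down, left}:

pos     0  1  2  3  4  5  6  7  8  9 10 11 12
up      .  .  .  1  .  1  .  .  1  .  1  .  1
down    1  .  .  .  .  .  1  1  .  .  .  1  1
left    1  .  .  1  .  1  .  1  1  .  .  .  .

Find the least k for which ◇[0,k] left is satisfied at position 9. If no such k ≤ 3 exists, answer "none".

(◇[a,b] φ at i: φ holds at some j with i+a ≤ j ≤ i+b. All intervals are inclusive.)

none

Scan j = 9,10,… for left:
  j=9: fails
  j=10: fails
  j=11: fails
  j=12: fails
No j in [9,12] satisfies it → none.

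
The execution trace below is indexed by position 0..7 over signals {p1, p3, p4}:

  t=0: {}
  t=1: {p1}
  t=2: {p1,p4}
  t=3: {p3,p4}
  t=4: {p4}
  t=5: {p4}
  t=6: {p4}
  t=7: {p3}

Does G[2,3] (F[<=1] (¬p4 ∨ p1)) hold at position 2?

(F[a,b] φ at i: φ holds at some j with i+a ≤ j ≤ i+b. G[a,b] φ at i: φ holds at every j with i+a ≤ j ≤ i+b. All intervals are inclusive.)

Check F[<=1] (¬p4 ∨ p1) at every j in [4,5]:
  j=4: fails (none in [4,5])
  j=5: fails (none in [5,6])
Fails at j=4 → formula fails.

No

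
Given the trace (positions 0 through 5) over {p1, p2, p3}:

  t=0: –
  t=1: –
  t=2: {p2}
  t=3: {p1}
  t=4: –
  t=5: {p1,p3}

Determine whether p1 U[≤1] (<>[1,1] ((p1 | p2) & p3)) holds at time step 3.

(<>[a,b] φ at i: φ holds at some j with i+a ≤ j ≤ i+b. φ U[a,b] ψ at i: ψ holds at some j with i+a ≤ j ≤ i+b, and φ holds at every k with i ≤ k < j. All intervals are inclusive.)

Need some j in [3,4] with <>[1,1] ((p1 | p2) & p3), and p1 at every k in [3,j-1].
  j=3: <>[1,1] ((p1 | p2) & p3) — fails (none in [4,4]).
  j=4: <>[1,1] ((p1 | p2) & p3) holds; p1 holds at every k in [3,3] → satisfied.

True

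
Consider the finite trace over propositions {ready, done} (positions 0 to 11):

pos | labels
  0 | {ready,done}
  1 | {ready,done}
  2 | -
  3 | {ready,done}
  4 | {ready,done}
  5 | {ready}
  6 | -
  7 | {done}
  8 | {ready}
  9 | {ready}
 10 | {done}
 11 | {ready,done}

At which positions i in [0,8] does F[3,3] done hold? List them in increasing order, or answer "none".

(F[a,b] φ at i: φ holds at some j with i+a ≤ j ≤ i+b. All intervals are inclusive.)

Evaluate at each i in [0,8]:
  i=0: ✓ (witness j=3)
  i=1: ✓ (witness j=4)
  i=2: ✗ (none in [5,5])
  i=3: ✗ (none in [6,6])
  i=4: ✓ (witness j=7)
  i=5: ✗ (none in [8,8])
  i=6: ✗ (none in [9,9])
  i=7: ✓ (witness j=10)
  i=8: ✓ (witness j=11)

0, 1, 4, 7, 8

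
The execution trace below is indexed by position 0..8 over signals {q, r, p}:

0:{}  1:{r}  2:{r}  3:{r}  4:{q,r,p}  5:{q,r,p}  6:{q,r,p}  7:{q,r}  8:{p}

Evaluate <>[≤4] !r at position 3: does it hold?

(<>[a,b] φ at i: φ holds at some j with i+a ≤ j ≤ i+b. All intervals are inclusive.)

Does not hold

Check !r at each j in [3,7]:
  j=3: false
  j=4: false
  j=5: false
  j=6: false
  j=7: false
No position in the window satisfies it → formula fails.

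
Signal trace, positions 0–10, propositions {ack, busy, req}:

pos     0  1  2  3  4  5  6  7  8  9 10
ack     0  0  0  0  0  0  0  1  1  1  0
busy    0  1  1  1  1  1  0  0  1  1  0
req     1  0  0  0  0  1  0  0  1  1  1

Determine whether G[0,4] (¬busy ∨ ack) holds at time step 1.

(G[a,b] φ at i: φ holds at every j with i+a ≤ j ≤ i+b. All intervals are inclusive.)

Check (¬busy ∨ ack) at every j in [1,5]:
  j=1: false
  j=2: false
  j=3: false
  j=4: false
  j=5: false
Fails at j=1 → formula fails.

False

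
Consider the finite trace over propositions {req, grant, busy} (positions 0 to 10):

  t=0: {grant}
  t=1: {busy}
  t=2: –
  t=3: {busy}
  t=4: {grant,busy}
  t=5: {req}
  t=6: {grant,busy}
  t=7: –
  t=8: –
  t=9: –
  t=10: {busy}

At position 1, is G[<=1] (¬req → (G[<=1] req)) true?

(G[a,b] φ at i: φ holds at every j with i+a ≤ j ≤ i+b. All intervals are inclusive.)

Check (¬req → (G[<=1] req)) at every j in [1,2]:
  j=1: antecedent true; consequent fails at 1 → ✗
  j=2: antecedent true; consequent fails at 2 → ✗
Fails at j=1 → formula fails.

No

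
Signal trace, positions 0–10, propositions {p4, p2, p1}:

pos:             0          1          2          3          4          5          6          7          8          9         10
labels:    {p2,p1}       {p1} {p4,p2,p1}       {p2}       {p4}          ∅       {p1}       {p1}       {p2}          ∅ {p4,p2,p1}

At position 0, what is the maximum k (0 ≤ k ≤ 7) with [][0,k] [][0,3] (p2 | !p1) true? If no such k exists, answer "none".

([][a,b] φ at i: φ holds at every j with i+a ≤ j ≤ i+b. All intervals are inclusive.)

[][0,3] (p2 | !p1) must hold from j=0 onward; find where it first fails.
  j=0: fails → no k works.

none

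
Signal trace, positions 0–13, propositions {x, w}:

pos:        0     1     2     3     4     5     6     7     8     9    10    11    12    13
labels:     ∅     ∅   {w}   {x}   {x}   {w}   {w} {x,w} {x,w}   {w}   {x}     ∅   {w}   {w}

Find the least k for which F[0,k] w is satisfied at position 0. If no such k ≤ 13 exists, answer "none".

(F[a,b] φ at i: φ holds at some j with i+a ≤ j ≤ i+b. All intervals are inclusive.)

2

Scan j = 0,1,… for w:
  j=0: fails
  j=1: fails
  j=2: holds
First hit at j=2, so smallest k = 2-0 = 2.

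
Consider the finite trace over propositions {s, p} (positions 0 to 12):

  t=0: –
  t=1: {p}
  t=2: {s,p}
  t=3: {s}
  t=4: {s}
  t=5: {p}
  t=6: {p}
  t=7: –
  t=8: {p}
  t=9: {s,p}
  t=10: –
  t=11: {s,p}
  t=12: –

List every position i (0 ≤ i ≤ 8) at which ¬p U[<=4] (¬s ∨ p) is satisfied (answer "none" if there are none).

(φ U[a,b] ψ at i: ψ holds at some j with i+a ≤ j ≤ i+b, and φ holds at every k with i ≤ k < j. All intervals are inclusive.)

Evaluate at each i in [0,8]:
  i=0: ✓ (rhs at j=0)
  i=1: ✓ (rhs at j=1)
  i=2: ✓ (rhs at j=2)
  i=3: ✓ (rhs at j=5; lhs holds on [3,4])
  i=4: ✓ (rhs at j=5; lhs holds on [4,4])
  i=5: ✓ (rhs at j=5)
  i=6: ✓ (rhs at j=6)
  i=7: ✓ (rhs at j=7)
  i=8: ✓ (rhs at j=8)

0, 1, 2, 3, 4, 5, 6, 7, 8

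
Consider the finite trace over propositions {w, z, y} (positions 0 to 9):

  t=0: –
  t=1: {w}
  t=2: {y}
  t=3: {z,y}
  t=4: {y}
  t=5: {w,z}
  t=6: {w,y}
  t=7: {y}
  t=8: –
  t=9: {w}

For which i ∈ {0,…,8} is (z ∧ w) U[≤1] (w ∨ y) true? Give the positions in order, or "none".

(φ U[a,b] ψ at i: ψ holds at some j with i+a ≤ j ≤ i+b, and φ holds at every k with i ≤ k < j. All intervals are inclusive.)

Evaluate at each i in [0,8]:
  i=0: ✗ (lhs fails at k=0 before rhs at j=1)
  i=1: ✓ (rhs at j=1)
  i=2: ✓ (rhs at j=2)
  i=3: ✓ (rhs at j=3)
  i=4: ✓ (rhs at j=4)
  i=5: ✓ (rhs at j=5)
  i=6: ✓ (rhs at j=6)
  i=7: ✓ (rhs at j=7)
  i=8: ✗ (lhs fails at k=8 before rhs at j=9)

1, 2, 3, 4, 5, 6, 7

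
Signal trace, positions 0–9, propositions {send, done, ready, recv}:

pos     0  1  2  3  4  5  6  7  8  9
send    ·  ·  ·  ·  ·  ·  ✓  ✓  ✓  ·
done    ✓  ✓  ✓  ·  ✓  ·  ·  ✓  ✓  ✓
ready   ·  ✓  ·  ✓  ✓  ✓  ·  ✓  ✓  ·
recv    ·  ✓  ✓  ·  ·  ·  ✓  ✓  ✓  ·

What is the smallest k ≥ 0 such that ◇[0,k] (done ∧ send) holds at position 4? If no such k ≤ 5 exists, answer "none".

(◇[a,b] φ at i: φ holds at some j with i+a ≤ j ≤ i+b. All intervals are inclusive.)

Scan j = 4,5,… for (done ∧ send):
  j=4: fails
  j=5: fails
  j=6: fails
  j=7: holds
First hit at j=7, so smallest k = 7-4 = 3.

3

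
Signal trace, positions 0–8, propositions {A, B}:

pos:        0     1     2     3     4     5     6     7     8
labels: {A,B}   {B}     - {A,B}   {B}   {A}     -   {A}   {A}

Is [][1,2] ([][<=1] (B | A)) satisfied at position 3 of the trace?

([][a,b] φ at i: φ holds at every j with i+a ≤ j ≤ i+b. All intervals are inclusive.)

Check [][<=1] (B | A) at every j in [4,5]:
  j=4: holds on [4,5]
  j=5: fails at 6
Fails at j=5 → formula fails.

False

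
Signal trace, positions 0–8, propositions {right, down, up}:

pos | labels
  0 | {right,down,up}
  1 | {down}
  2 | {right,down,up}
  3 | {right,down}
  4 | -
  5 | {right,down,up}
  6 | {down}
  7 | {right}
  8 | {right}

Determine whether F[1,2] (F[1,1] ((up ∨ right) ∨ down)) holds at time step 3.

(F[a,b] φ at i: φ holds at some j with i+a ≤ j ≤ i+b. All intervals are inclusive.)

Yes

Check F[1,1] ((up ∨ right) ∨ down) at each j in [4,5]:
  j=4: holds (witness at 5)
  j=5: holds (witness at 6)
Found at j=4 → formula holds.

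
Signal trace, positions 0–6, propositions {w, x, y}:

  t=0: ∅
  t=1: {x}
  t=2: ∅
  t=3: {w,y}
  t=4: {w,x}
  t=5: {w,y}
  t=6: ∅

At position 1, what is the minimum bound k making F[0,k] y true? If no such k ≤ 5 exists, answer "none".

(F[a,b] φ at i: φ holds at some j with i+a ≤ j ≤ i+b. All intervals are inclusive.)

2

Scan j = 1,2,… for y:
  j=1: fails
  j=2: fails
  j=3: holds
First hit at j=3, so smallest k = 3-1 = 2.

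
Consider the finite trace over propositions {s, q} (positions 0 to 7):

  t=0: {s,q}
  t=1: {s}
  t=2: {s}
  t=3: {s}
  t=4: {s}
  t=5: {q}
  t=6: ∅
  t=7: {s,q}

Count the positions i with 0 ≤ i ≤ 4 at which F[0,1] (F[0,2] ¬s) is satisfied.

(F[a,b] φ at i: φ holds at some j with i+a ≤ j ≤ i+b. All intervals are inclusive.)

Evaluate at each i in [0,4]:
  i=0: ✗ (none in [0,1])
  i=1: ✗ (none in [1,2])
  i=2: ✓ (witness j=3)
  i=3: ✓ (witness j=3)
  i=4: ✓ (witness j=4)
Positions where it holds: {2, 3, 4} → 3.

3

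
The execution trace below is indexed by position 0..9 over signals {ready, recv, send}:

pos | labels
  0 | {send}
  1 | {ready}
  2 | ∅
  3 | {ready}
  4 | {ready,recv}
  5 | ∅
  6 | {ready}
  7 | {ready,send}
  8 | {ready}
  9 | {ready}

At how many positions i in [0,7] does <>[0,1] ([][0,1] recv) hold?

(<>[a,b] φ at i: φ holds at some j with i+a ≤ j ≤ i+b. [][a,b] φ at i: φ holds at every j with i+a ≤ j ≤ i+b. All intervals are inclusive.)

0

Evaluate at each i in [0,7]:
  i=0: ✗ (none in [0,1])
  i=1: ✗ (none in [1,2])
  i=2: ✗ (none in [2,3])
  i=3: ✗ (none in [3,4])
  i=4: ✗ (none in [4,5])
  i=5: ✗ (none in [5,6])
  i=6: ✗ (none in [6,7])
  i=7: ✗ (none in [7,8])
Positions where it holds: {} → 0.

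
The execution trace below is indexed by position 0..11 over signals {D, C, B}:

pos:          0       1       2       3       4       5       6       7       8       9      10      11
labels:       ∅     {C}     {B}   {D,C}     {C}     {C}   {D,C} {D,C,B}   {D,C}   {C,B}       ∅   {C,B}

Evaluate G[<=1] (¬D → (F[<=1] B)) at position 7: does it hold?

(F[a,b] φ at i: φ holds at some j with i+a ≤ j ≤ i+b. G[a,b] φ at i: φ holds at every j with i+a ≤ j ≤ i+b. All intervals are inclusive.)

Check (¬D → (F[<=1] B)) at every j in [7,8]:
  j=7: antecedent false → ✓
  j=8: antecedent false → ✓
All positions satisfy it → formula holds.

Yes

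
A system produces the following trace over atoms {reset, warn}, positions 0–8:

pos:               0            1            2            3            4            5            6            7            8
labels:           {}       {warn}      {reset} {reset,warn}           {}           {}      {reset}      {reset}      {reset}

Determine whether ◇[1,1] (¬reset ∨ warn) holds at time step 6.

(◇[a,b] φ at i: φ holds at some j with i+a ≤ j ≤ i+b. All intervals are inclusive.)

Check (¬reset ∨ warn) at each j in [7,7]:
  j=7: false
No position in the window satisfies it → formula fails.

No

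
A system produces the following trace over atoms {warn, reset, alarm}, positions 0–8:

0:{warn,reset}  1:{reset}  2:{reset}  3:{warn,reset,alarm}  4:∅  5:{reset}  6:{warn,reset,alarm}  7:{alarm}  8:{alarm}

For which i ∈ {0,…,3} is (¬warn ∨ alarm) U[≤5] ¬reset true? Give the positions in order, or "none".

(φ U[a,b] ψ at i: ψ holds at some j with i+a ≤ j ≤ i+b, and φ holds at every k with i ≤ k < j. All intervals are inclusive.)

1, 2, 3

Evaluate at each i in [0,3]:
  i=0: ✗ (lhs fails at k=0 before rhs at j=4)
  i=1: ✓ (rhs at j=4; lhs holds on [1,3])
  i=2: ✓ (rhs at j=4; lhs holds on [2,3])
  i=3: ✓ (rhs at j=4; lhs holds on [3,3])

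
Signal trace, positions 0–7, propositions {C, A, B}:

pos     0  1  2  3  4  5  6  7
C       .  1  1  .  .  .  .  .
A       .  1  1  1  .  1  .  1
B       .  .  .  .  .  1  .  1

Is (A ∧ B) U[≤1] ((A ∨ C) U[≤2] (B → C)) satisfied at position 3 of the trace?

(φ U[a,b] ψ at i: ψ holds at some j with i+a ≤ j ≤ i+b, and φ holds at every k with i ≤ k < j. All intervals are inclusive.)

Need some j in [3,4] with ((A ∨ C) U[≤2] (B → C)), and (A ∧ B) at every k in [3,j-1].
  j=3: ((A ∨ C) U[≤2] (B → C)) holds; no prefix to check → satisfied.

Holds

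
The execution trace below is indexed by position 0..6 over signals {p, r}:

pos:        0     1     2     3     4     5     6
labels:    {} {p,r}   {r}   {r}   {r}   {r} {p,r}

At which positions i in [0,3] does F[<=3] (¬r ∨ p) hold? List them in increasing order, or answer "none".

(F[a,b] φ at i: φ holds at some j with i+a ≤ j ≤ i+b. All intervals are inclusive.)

Evaluate at each i in [0,3]:
  i=0: ✓ (witness j=0)
  i=1: ✓ (witness j=1)
  i=2: ✗ (none in [2,5])
  i=3: ✓ (witness j=6)

0, 1, 3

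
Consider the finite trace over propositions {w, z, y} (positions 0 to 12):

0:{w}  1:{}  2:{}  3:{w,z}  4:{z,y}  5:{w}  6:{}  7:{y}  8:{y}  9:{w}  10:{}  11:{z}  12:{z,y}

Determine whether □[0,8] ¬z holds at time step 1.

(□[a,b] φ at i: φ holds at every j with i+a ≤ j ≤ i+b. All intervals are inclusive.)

No

Check ¬z at every j in [1,9]:
  j=1: true
  j=2: true
  j=3: false
  j=4: false
  j=5: true
  j=6: true
  j=7: true
  j=8: true
  j=9: true
Fails at j=3 → formula fails.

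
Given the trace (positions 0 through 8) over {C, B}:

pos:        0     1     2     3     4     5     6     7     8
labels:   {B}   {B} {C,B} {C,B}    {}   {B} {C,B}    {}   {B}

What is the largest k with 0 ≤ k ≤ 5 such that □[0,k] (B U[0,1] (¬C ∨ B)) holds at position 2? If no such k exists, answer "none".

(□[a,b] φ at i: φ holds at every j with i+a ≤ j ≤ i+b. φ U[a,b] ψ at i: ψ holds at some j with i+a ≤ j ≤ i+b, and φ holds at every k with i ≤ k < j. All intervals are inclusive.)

5

(B U[0,1] (¬C ∨ B)) must hold from j=2 onward; find where it first fails.
  j=2: holds
  j=3: holds
  j=4: holds
  j=5: holds
  j=6: holds
  j=7: holds
Holds through j=7; largest k = 5.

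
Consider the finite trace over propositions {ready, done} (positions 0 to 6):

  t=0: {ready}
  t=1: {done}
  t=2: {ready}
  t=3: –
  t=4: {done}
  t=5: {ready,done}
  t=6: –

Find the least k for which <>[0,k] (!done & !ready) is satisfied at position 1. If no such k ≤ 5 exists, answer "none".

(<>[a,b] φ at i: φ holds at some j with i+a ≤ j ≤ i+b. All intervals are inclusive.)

Scan j = 1,2,… for (!done & !ready):
  j=1: fails
  j=2: fails
  j=3: holds
First hit at j=3, so smallest k = 3-1 = 2.

2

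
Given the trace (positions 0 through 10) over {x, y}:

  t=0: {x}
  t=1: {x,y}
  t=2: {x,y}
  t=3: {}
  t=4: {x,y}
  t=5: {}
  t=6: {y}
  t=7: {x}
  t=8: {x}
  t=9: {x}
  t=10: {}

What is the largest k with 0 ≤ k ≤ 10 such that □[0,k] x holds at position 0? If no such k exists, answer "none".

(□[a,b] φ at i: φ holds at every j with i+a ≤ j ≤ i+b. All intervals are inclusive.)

2

x must hold from j=0 onward; find where it first fails.
  j=0: holds
  j=1: holds
  j=2: holds
  j=3: fails
Holds on [0,2], so largest k = 2.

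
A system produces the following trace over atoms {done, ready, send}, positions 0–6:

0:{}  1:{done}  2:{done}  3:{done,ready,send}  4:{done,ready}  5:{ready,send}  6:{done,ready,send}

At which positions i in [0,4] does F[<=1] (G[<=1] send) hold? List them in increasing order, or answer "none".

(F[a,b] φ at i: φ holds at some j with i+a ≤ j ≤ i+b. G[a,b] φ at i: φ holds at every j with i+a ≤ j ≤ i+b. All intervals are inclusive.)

Evaluate at each i in [0,4]:
  i=0: ✗ (none in [0,1])
  i=1: ✗ (none in [1,2])
  i=2: ✗ (none in [2,3])
  i=3: ✗ (none in [3,4])
  i=4: ✓ (witness j=5)

4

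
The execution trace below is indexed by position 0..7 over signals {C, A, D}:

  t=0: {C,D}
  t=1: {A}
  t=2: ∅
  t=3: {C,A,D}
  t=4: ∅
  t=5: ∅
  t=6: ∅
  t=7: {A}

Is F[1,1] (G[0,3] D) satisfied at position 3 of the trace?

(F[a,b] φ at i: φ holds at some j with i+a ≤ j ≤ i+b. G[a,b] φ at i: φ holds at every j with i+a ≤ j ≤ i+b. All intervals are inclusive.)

No

Check G[0,3] D at each j in [4,4]:
  j=4: fails at 4
No position in the window satisfies it → formula fails.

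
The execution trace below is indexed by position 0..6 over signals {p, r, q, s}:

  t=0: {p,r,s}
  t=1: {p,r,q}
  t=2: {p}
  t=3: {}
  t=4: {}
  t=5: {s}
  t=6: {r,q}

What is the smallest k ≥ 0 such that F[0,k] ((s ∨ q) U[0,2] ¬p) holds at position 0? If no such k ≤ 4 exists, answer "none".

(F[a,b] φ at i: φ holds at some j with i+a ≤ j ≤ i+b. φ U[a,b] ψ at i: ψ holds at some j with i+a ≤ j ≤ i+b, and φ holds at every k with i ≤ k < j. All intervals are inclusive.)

3

Scan j = 0,1,… for ((s ∨ q) U[0,2] ¬p):
  j=0: fails
  j=1: fails
  j=2: fails
  j=3: holds
First hit at j=3, so smallest k = 3-0 = 3.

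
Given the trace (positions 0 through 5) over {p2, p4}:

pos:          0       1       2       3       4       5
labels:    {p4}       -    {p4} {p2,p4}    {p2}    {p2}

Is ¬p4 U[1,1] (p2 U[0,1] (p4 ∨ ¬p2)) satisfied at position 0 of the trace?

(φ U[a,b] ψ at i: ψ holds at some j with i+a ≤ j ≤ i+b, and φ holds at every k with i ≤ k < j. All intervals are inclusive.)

Need some j in [1,1] with (p2 U[0,1] (p4 ∨ ¬p2)), and ¬p4 at every k in [0,j-1].
  j=1: (p2 U[0,1] (p4 ∨ ¬p2)) holds, but ¬p4 fails at k=0 → not this j.
No j in the window works → until fails.

Does not hold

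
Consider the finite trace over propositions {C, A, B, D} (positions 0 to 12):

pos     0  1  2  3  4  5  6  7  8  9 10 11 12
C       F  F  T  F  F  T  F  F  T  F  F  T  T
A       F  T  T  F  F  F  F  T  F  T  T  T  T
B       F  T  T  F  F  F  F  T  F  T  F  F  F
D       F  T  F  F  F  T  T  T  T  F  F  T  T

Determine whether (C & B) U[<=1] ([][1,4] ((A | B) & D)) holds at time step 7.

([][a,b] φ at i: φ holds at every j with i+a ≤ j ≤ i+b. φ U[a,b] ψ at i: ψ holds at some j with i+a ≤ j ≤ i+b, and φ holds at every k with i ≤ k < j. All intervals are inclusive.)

Need some j in [7,8] with [][1,4] ((A | B) & D), and (C & B) at every k in [7,j-1].
  j=7: [][1,4] ((A | B) & D) — fails at 8.
  j=8: [][1,4] ((A | B) & D) — fails at 9.
No j in the window works → until fails.

Does not hold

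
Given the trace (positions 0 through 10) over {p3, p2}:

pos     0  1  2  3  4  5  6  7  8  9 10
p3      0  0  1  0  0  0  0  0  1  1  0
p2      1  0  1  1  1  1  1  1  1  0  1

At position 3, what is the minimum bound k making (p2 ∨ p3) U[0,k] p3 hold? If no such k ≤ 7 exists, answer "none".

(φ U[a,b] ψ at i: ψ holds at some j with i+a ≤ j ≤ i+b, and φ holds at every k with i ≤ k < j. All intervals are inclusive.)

5

Need earliest j ≥ 3 with p3, and (p2 ∨ p3) at every k in [3,j-1].
  j=3: rhs fails.
  j=4: rhs fails.
  j=5: rhs fails.
  j=6: rhs fails.
  j=7: rhs fails.
  j=8: rhs holds; lhs holds on [3,7]. k = 5.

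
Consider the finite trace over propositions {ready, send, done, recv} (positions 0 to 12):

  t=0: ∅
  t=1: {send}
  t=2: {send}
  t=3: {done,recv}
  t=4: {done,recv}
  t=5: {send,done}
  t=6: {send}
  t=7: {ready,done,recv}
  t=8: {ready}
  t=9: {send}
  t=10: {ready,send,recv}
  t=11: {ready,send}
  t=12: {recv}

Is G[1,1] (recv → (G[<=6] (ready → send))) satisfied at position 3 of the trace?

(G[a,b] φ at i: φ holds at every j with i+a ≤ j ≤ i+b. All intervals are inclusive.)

Check (recv → (G[<=6] (ready → send))) at every j in [4,4]:
  j=4: antecedent true; consequent fails at 7 → ✗
Fails at j=4 → formula fails.

Does not hold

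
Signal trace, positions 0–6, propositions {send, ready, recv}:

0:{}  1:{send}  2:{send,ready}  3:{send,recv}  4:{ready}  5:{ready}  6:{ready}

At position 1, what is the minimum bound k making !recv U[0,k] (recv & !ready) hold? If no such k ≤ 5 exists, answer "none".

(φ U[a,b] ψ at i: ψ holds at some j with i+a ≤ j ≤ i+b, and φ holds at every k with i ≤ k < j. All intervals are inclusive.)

2

Need earliest j ≥ 1 with (recv & !ready), and !recv at every k in [1,j-1].
  j=1: rhs fails.
  j=2: rhs fails.
  j=3: rhs holds; lhs holds on [1,2]. k = 2.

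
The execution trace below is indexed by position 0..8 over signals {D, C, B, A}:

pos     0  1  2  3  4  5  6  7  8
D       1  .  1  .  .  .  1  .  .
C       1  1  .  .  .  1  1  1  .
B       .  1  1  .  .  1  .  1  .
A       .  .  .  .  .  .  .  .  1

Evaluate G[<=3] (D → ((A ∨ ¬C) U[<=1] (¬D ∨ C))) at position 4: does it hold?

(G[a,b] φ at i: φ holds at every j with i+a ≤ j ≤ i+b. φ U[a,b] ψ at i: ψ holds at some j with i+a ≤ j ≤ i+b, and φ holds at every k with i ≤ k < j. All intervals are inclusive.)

Yes

Check (D → ((A ∨ ¬C) U[<=1] (¬D ∨ C))) at every j in [4,7]:
  j=4: antecedent false → ✓
  j=5: antecedent false → ✓
  j=6: antecedent true; consequent holds → ✓
  j=7: antecedent false → ✓
All positions satisfy it → formula holds.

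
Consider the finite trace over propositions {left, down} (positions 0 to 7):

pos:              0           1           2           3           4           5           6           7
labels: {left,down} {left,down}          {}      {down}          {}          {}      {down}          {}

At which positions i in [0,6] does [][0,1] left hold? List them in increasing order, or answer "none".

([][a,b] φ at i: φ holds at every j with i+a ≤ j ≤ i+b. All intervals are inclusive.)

0

Evaluate at each i in [0,6]:
  i=0: ✓ (all of [0,1])
  i=1: ✗ (fails at j=2)
  i=2: ✗ (fails at j=2)
  i=3: ✗ (fails at j=3)
  i=4: ✗ (fails at j=4)
  i=5: ✗ (fails at j=5)
  i=6: ✗ (fails at j=6)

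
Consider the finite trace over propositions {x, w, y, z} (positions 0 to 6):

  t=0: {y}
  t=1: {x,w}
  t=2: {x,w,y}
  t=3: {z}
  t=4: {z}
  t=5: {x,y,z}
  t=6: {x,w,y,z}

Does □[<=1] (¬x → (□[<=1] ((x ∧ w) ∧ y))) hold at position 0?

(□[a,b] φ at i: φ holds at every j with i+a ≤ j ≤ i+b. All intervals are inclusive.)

Check (¬x → (□[<=1] ((x ∧ w) ∧ y))) at every j in [0,1]:
  j=0: antecedent true; consequent fails at 0 → ✗
  j=1: antecedent false → ✓
Fails at j=0 → formula fails.

No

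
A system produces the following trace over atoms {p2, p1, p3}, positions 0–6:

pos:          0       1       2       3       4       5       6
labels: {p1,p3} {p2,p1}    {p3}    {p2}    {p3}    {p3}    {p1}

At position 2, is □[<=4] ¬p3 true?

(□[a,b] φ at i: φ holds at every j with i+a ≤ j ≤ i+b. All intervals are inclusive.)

No

Check ¬p3 at every j in [2,6]:
  j=2: false
  j=3: true
  j=4: false
  j=5: false
  j=6: true
Fails at j=2 → formula fails.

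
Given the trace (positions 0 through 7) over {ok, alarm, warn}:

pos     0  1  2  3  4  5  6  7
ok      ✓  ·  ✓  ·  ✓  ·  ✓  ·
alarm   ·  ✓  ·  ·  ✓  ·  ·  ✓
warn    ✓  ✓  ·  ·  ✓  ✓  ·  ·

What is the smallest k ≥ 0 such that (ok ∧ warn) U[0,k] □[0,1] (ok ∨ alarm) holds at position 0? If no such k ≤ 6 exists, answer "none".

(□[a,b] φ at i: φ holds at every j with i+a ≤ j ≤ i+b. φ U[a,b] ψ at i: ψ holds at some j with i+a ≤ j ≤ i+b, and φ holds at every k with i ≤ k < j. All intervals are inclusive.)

0

Need earliest j ≥ 0 with □[0,1] (ok ∨ alarm), and (ok ∧ warn) at every k in [0,j-1].
  j=0: rhs holds (empty prefix). k = 0.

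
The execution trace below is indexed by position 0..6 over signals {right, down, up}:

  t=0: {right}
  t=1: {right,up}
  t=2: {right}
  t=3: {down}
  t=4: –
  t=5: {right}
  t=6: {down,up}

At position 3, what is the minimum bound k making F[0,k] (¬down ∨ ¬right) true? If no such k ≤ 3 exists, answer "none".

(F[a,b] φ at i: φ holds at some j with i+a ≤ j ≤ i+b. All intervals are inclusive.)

0

Scan j = 3,4,… for (¬down ∨ ¬right):
  j=3: holds
First hit at j=3, so smallest k = 3-3 = 0.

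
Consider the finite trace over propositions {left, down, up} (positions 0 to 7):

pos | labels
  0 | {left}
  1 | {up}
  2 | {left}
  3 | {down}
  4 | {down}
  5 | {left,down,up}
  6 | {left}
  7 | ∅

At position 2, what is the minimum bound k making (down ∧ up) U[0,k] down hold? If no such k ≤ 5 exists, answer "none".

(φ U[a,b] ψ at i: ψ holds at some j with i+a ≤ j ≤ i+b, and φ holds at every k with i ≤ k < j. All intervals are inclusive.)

none

Need earliest j ≥ 2 with down, and (down ∧ up) at every k in [2,j-1].
  j=2: rhs fails.
  j=3: rhs holds but lhs fails at k=2.
  j=4: rhs holds but lhs fails at k=2.
  j=5: rhs holds but lhs fails at k=2.
  j=6: rhs fails.
  j=7: rhs fails.
No witness within the range → none.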